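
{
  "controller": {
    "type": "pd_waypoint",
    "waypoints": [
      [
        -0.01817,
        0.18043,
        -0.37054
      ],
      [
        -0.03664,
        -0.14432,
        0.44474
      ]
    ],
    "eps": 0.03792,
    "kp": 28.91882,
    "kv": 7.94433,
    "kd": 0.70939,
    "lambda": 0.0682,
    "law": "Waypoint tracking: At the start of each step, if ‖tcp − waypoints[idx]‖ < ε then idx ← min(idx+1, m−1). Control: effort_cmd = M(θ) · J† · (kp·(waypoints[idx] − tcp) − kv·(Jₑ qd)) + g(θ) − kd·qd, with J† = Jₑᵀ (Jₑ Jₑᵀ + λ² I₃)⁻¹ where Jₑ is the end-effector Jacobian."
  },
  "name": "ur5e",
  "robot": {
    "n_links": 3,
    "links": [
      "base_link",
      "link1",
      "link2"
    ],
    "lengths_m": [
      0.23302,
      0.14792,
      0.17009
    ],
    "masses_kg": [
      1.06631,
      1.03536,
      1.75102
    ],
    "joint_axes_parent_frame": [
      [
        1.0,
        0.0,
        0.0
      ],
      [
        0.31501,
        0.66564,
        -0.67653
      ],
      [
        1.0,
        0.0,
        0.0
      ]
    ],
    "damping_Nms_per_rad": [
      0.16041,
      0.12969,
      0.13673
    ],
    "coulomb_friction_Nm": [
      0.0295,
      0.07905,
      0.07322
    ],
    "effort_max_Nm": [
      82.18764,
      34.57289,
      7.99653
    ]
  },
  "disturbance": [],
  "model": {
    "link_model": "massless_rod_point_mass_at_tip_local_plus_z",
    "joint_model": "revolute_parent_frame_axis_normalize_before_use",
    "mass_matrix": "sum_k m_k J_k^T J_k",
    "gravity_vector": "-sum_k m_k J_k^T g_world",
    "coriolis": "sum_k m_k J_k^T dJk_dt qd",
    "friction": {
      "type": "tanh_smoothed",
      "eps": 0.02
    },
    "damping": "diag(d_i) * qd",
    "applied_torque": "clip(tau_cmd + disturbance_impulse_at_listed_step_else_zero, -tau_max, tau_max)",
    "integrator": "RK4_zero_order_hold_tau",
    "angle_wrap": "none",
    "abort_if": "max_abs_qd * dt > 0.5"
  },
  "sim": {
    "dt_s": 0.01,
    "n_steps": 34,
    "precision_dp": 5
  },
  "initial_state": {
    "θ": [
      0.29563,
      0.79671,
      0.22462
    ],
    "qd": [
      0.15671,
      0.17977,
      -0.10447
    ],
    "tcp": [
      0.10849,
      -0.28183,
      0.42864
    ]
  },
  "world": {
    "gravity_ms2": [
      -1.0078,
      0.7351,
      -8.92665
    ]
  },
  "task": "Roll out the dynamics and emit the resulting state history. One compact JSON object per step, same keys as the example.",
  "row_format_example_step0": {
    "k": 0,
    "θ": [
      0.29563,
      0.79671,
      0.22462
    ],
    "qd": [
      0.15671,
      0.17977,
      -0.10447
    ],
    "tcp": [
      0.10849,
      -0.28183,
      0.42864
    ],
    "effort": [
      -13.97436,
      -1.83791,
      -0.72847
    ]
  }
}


{"k":1,"\u03b8":[0.29361,0.80531,0.22854],"qd":[-0.55267,1.53025,0.85673],"tcp":[0.10871,-0.28235,0.42754],"effort":[-13.20221,-2.85624,-1.39851]}
{"k":2,"\u03b8":[0.28583,0.82475,0.23941],"qd":[-0.99959,2.36315,1.29951],"tcp":[0.10889,-0.28238,0.42578],"effort":[-12.3244,-3.40365,-1.60693]}
{"k":3,"\u03b8":[0.27437,0.85101,0.25328],"qd":[-1.29148,2.8918,1.4593],"tcp":[0.10903,-0.2819,0.42375],"effort":[-11.39538,-3.67389,-1.57775]}
{"k":4,"\u03b8":[0.2605,0.88154,0.26798],"qd":[-1.48431,3.2191,1.47292],"tcp":[0.10909,-0.28096,0.42167],"effort":[-10.45929,-3.76739,-1.43818]}
{"k":5,"\u03b8":[0.24503,0.91465,0.28247],"qd":[-1.60967,3.40345,1.41856],"tcp":[0.10901,-0.27962,0.41966],"effort":[-9.54996,-3.74449,-1.25947]}
{"k":6,"\u03b8":[0.22854,0.94908,0.29627],"qd":[-1.68687,3.48364,1.33933],"tcp":[0.10876,-0.27793,0.4178],"effort":[-8.69135,-3.64583,-1.07951]}
{"k":7,"\u03b8":[0.21147,0.98394,0.30926],"qd":[-1.72893,3.48905,1.25792],"tcp":[0.10831,-0.27597,0.41612],"effort":[-7.89853,-3.50119,-0.91683]}
{"k":8,"\u03b8":[0.1941,1.0186,0.32147],"qd":[-1.74539,3.44343,1.1851],"tcp":[0.10763,-0.2738,0.41464],"effort":[-7.17903,-3.33298,-0.77867]}
{"k":9,"\u03b8":[0.17665,1.05265,0.33302],"qd":[-1.74345,3.36591,1.12467],"tcp":[0.10673,-0.27146,0.41335],"effort":[-6.5346,-3.15776,-0.66591]}
{"k":10,"\u03b8":[0.15929,1.08584,0.34402],"qd":[-1.72857,3.27114,1.07669],"tcp":[0.1056,-0.26901,0.41224],"effort":[-5.96297,-2.987,-0.57618]}
{"k":11,"\u03b8":[0.14213,1.11804,0.35459],"qd":[-1.70475,3.16955,1.03945],"tcp":[0.10427,-0.26647,0.41129],"effort":[-5.45939,-2.82782,-0.50579]}
{"k":12,"\u03b8":[0.12523,1.14923,0.36484],"qd":[-1.67478,3.06794,1.01074],"tcp":[0.10274,-0.26388,0.41049],"effort":[-5.01788,-2.68395,-0.45091]}
{"k":13,"\u03b8":[0.10866,1.17942,0.37483],"qd":[-1.64058,2.97025,0.98849],"tcp":[0.10102,-0.26126,0.40981],"effort":[-4.63212,-2.55665,-0.40815]}
{"k":14,"\u03b8":[0.09244,1.20866,0.38462],"qd":[-1.60344,2.87841,0.97103],"tcp":[0.09915,-0.25863,0.40922],"effort":[-4.29585,-2.4456,-0.37471]}
{"k":15,"\u03b8":[0.0766,1.23702,0.39426],"qd":[-1.56422,2.79309,0.95714],"tcp":[0.09712,-0.256,0.40872],"effort":[-4.00324,-2.34957,-0.34845]}
{"k":16,"\u03b8":[0.06117,1.26455,0.40377],"qd":[-1.52352,2.71423,0.946],"tcp":[0.09495,-0.2534,0.40829],"effort":[-3.74896,-2.26695,-0.32774]}
{"k":17,"\u03b8":[0.04614,1.29133,0.41318],"qd":[-1.48179,2.64141,0.93702],"tcp":[0.09266,-0.25083,0.40791],"effort":[-3.52819,-2.19603,-0.31136]}
{"k":18,"\u03b8":[0.03154,1.3174,0.42252],"qd":[-1.43937,2.57411,0.92985],"tcp":[0.09025,-0.24829,0.40756],"effort":[-3.33663,-2.13517,-0.29838]}
{"k":19,"\u03b8":[0.01736,1.34283,0.43178],"qd":[-1.39654,2.51177,0.92423],"tcp":[0.08774,-0.2458,0.40725],"effort":[-3.17046,-2.08287,-0.2881]}
{"k":20,"\u03b8":[0.00361,1.36766,0.441],"qd":[-1.35353,2.45386,0.91996],"tcp":[0.08513,-0.24336,0.40696],"effort":[-3.0263,-2.03781,-0.27996]}
{"k":21,"\u03b8":[-0.00971,1.39192,0.45018],"qd":[-1.31054,2.3999,0.91693],"tcp":[0.08243,-0.24097,0.40668],"effort":[-2.90115,-1.99884,-0.27354]}
{"k":22,"\u03b8":[-0.0226,1.41567,0.45934],"qd":[-1.26772,2.34947,0.91502],"tcp":[0.07964,-0.23864,0.40641],"effort":[-2.79237,-1.96496,-0.26851]}
{"k":23,"\u03b8":[-0.03506,1.43893,0.46849],"qd":[-1.22522,2.3022,0.91414],"tcp":[0.07679,-0.23636,0.40614],"effort":[-2.69765,-1.93532,-0.26459]}
{"k":24,"\u03b8":[-0.0471,1.46173,0.47763],"qd":[-1.18313,2.25774,0.91423],"tcp":[0.07386,-0.23413,0.40587],"effort":[-2.61495,-1.90918,-0.26157]}
{"k":25,"\u03b8":[-0.05872,1.48409,0.48677],"qd":[-1.14155,2.21581,0.91522],"tcp":[0.07086,-0.23197,0.4056],"effort":[-2.54248,-1.88592,-0.2593]}
{"k":26,"\u03b8":[-0.06993,1.50605,0.49593],"qd":[-1.10055,2.17614,0.91705],"tcp":[0.06781,-0.22985,0.40533],"effort":[-2.47868,-1.86501,-0.25763]}
{"k":27,"\u03b8":[-0.08073,1.52763,0.50511],"qd":[-1.06015,2.1385,0.91967],"tcp":[0.0647,-0.2278,0.40505],"effort":[-2.42218,-1.84599,-0.25648]}
{"k":28,"\u03b8":[-0.09114,1.54884,0.51432],"qd":[-1.02041,2.10268,0.92303],"tcp":[0.06153,-0.22579,0.40475],"effort":[-2.37179,-1.82848,-0.25576]}
{"k":29,"\u03b8":[-0.10114,1.56969,0.52357],"qd":[-0.98134,2.06849,0.92711],"tcp":[0.05832,-0.22384,0.40445],"effort":[-2.32646,-1.81216,-0.25542]}
{"k":30,"\u03b8":[-0.11077,1.59022,0.53287],"qd":[-0.94294,2.03576,0.93184],"tcp":[0.05507,-0.22193,0.40414],"effort":[-2.28528,-1.79675,-0.25541]}
{"k":31,"\u03b8":[-0.12001,1.61042,0.54221],"qd":[-0.90521,2.00433,0.93721],"tcp":[0.05177,-0.22007,0.40381],"effort":[-2.24747,-1.78204,-0.25571]}
{"k":32,"\u03b8":[-0.12887,1.63032,0.55161],"qd":[-0.86814,1.97407,0.94318],"tcp":[0.04844,-0.21825,0.40347],"effort":[-2.21234,-1.76783,-0.25629]}
{"k":33,"\u03b8":[-0.13737,1.64991,0.56107],"qd":[-0.83171,1.94485,0.94971],"tcp":[0.04507,-0.21648,0.40312],"effort":[-2.17929,-1.75395,-0.25714]}
{"k":34,"\u03b8":[-0.14551,1.66922,0.5706],"qd":[-0.7959,1.91654,0.9568],"tcp":[0.04167,-0.21475,0.40276]}


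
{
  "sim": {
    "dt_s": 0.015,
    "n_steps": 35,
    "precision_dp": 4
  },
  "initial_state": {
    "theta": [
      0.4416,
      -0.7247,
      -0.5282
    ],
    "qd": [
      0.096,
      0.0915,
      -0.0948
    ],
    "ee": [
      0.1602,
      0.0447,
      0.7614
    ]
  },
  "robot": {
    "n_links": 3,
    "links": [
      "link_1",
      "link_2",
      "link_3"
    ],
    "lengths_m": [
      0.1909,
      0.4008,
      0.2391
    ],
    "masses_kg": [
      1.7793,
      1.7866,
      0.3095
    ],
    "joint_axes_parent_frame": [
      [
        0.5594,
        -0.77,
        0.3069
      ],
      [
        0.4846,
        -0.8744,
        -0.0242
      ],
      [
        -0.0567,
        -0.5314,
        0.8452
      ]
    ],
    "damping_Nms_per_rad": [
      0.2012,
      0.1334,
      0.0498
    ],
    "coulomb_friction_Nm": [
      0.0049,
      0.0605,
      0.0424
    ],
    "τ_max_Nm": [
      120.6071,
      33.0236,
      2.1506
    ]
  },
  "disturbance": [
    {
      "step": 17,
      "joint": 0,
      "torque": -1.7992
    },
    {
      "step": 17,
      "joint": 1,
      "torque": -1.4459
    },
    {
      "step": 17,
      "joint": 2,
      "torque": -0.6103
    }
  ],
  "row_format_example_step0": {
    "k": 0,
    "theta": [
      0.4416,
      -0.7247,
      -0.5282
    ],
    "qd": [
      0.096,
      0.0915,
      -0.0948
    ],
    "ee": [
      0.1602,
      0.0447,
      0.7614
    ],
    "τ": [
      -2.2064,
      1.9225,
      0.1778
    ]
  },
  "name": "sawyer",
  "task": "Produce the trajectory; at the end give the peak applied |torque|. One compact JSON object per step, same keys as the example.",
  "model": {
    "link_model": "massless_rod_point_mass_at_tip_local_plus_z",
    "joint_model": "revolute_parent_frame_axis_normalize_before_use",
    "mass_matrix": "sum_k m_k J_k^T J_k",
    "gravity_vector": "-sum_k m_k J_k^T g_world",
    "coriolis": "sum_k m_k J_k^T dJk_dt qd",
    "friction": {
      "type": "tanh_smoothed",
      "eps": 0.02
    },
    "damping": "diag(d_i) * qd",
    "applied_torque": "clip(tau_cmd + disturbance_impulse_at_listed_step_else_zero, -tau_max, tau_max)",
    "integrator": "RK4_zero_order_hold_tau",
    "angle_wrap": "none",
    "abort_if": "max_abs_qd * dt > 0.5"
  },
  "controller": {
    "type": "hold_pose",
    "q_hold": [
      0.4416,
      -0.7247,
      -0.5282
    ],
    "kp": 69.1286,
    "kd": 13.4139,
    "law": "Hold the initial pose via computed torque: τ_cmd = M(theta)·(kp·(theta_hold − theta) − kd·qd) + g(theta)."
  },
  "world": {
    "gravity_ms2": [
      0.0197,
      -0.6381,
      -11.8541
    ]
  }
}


{"k":1,"theta":[0.443,-0.7236,-0.5286],"qd":[0.0864,0.057,-0.0065],"ee":[0.1589,0.0437,0.7619],"\u03c4":[-2.0372,2.0596,0.1767]}
{"k":2,"theta":[0.4442,-0.7229,-0.5284],"qd":[0.0767,0.0312,-0.0052],"ee":[0.1578,0.043,0.7622],"\u03c4":[-1.8794,2.1868,0.1805]}
{"k":3,"theta":[0.4453,-0.7226,-0.5282],"qd":[0.0651,0.0136,-0.0038],"ee":[0.157,0.0425,0.7624],"\u03c4":[-1.7334,2.3019,0.1838]}
{"k":4,"theta":[0.4461,-0.7225,-0.528],"qd":[0.0504,0.0053,-0.0012],"ee":[0.1564,0.0422,0.7626],"\u03c4":[-1.5991,2.4029,0.1866]}
{"k":5,"theta":[0.4468,-0.7225,-0.5279],"qd":[0.0354,0.0021,-0.0043],"ee":[0.156,0.0419,0.7627],"\u03c4":[-1.4765,2.4923,0.1894]}
{"k":6,"theta":[0.4472,-0.7225,-0.5277],"qd":[0.0218,0.0007,-0.0027],"ee":[0.1557,0.0417,0.7628],"\u03c4":[-1.3653,2.5722,0.1916]}
{"k":7,"theta":[0.4475,-0.7225,-0.5275],"qd":[0.0103,-0.0002,-0.0006],"ee":[0.1556,0.0417,0.7628],"\u03c4":[-1.2651,2.6438,0.1935]}
{"k":8,"theta":[0.4475,-0.7225,-0.5274],"qd":[0.0012,-0.0008,-0.0136],"ee":[0.1555,0.0416,0.7629],"\u03c4":[-1.1755,2.7078,0.1962]}
{"k":9,"theta":[0.4475,-0.7225,-0.5274],"qd":[-0.0062,-0.0013,-0.0172],"ee":[0.1555,0.0417,0.7628],"\u03c4":[-1.0959,2.7643,0.1981]}
{"k":10,"theta":[0.4474,-0.7225,-0.5273],"qd":[-0.0121,-0.0017,-0.0193],"ee":[0.1556,0.0417,0.7628],"\u03c4":[-1.0255,2.8143,0.1996]}
{"k":11,"theta":[0.4472,-0.7226,-0.5273],"qd":[-0.0166,-0.0021,-0.0203],"ee":[0.1558,0.0418,0.7628],"\u03c4":[-0.9636,2.858,0.2009]}
{"k":12,"theta":[0.4469,-0.7226,-0.5273],"qd":[-0.0199,-0.0023,-0.0207],"ee":[0.156,0.042,0.7627],"\u03c4":[-0.9094,2.8963,0.202]}
{"k":13,"theta":[0.4466,-0.7227,-0.5273],"qd":[-0.0223,-0.0024,-0.021],"ee":[0.1562,0.0421,0.7627],"\u03c4":[-0.8622,2.9294,0.203]}
{"k":14,"theta":[0.4462,-0.7227,-0.5272],"qd":[-0.0239,-0.0025,-0.0211],"ee":[0.1564,0.0422,0.7626],"\u03c4":[-0.8214,2.958,0.2038]}
{"k":15,"theta":[0.4459,-0.7228,-0.5272],"qd":[-0.0248,-0.0025,-0.0212],"ee":[0.1566,0.0424,0.7626],"\u03c4":[-0.7863,2.9825,0.2045]}
{"k":16,"theta":[0.4455,-0.7229,-0.5272],"qd":[-0.0251,-0.0025,-0.0212],"ee":[0.1569,0.0426,0.7625],"\u03c4":[-0.7563,3.0033,0.205]}
{"k":17,"theta":[0.4451,-0.7229,-0.5272],"qd":[-0.0249,-0.0025,-0.0213],"ee":[0.1571,0.0427,0.7624],"\u03c4":[-2.5302,1.5749,-0.4048]}
{"k":18,"theta":[0.4448,-0.723,-0.5395],"qd":[-0.0257,-0.0092,-1.5699],"ee":[0.1586,0.0422,0.7617],"\u03c4":[-0.3309,3.3392,0.3179]}
{"k":19,"theta":[0.4444,-0.7232,-0.558],"qd":[-0.029,-0.012,-0.9163],"ee":[0.1608,0.0414,0.7606],"\u03c4":[-0.3588,3.3112,0.2837]}
{"k":20,"theta":[0.4439,-0.7233,-0.5682],"qd":[-0.0312,-0.0106,-0.4629],"ee":[0.1622,0.041,0.76],"\u03c4":[-0.3859,3.2841,0.2585]}
{"k":21,"theta":[0.4434,-0.7235,-0.5727],"qd":[-0.0316,-0.0086,-0.1497],"ee":[0.163,0.0409,0.7596],"\u03c4":[-0.4118,3.2595,0.2397]}
{"k":22,"theta":[0.443,-0.7236,-0.5734],"qd":[-0.0303,-0.0059,0.0168],"ee":[0.1634,0.0411,0.7595],"\u03c4":[-0.4363,3.2374,0.2287]}
{"k":23,"theta":[0.4425,-0.7236,-0.5732],"qd":[-0.0265,-0.0039,0.0401],"ee":[0.1637,0.0413,0.7594],"\u03c4":[-0.4598,3.2186,0.2266]}
{"k":24,"theta":[0.4422,-0.7237,-0.5729],"qd":[-0.0223,-0.003,0.0494],"ee":[0.1639,0.0415,0.7594],"\u03c4":[-0.4822,3.2017,0.2253]}
{"k":25,"theta":[0.4419,-0.7237,-0.5726],"qd":[-0.0183,-0.0024,0.0434],"ee":[0.164,0.0416,0.7593],"\u03c4":[-0.5032,3.1861,0.2251]}
{"k":26,"theta":[0.4416,-0.7237,-0.5723],"qd":[-0.0147,-0.0022,0.0477],"ee":[0.1642,0.0418,0.7593],"\u03c4":[-0.5229,3.1717,0.2243]}
{"k":27,"theta":[0.4414,-0.7237,-0.5719],"qd":[-0.0115,-0.0019,0.0448],"ee":[0.1643,0.0419,0.7593],"\u03c4":[-0.5412,3.1584,0.2239]}
{"k":28,"theta":[0.4413,-0.7238,-0.5716],"qd":[-0.0088,-0.0017,0.0468],"ee":[0.1643,0.0419,0.7593],"\u03c4":[-0.558,3.1462,0.2233]}
{"k":29,"theta":[0.4411,-0.7238,-0.5712],"qd":[-0.0066,-0.0015,0.0454],"ee":[0.1644,0.042,0.7593],"\u03c4":[-0.5734,3.1351,0.223]}
{"k":30,"theta":[0.4411,-0.7238,-0.5709],"qd":[-0.0046,-0.0014,0.0464],"ee":[0.1644,0.0421,0.7593],"\u03c4":[-0.5873,3.125,0.2225]}
{"k":31,"theta":[0.441,-0.7238,-0.5706],"qd":[-0.003,-0.0012,0.0458],"ee":[0.1644,0.0421,0.7593],"\u03c4":[-0.5999,3.1159,0.2221]}
{"k":32,"theta":[0.441,-0.7238,-0.5702],"qd":[-0.0017,-0.0011,0.0462],"ee":[0.1644,0.0421,0.7593],"\u03c4":[-0.6113,3.1078,0.2217]}
{"k":33,"theta":[0.4409,-0.7238,-0.5699],"qd":[-0.0006,-0.001,0.0459],"ee":[0.1644,0.0422,0.7593],"\u03c4":[-0.6214,3.1005,0.2214]}
{"k":34,"theta":[0.4409,-0.7238,-0.5696],"qd":[0.0003,-0.0009,0.0461],"ee":[0.1643,0.0422,0.7593],"\u03c4":[-0.6304,3.0941,0.221]}
{"k":35,"theta":[0.4409,-0.7238,-0.5692],"qd":[0.001,-0.0009,0.046],"ee":[0.1643,0.0422,0.7594]}
{"summary": "max |\u03c4| (N\u00b7m): 3.3392"}


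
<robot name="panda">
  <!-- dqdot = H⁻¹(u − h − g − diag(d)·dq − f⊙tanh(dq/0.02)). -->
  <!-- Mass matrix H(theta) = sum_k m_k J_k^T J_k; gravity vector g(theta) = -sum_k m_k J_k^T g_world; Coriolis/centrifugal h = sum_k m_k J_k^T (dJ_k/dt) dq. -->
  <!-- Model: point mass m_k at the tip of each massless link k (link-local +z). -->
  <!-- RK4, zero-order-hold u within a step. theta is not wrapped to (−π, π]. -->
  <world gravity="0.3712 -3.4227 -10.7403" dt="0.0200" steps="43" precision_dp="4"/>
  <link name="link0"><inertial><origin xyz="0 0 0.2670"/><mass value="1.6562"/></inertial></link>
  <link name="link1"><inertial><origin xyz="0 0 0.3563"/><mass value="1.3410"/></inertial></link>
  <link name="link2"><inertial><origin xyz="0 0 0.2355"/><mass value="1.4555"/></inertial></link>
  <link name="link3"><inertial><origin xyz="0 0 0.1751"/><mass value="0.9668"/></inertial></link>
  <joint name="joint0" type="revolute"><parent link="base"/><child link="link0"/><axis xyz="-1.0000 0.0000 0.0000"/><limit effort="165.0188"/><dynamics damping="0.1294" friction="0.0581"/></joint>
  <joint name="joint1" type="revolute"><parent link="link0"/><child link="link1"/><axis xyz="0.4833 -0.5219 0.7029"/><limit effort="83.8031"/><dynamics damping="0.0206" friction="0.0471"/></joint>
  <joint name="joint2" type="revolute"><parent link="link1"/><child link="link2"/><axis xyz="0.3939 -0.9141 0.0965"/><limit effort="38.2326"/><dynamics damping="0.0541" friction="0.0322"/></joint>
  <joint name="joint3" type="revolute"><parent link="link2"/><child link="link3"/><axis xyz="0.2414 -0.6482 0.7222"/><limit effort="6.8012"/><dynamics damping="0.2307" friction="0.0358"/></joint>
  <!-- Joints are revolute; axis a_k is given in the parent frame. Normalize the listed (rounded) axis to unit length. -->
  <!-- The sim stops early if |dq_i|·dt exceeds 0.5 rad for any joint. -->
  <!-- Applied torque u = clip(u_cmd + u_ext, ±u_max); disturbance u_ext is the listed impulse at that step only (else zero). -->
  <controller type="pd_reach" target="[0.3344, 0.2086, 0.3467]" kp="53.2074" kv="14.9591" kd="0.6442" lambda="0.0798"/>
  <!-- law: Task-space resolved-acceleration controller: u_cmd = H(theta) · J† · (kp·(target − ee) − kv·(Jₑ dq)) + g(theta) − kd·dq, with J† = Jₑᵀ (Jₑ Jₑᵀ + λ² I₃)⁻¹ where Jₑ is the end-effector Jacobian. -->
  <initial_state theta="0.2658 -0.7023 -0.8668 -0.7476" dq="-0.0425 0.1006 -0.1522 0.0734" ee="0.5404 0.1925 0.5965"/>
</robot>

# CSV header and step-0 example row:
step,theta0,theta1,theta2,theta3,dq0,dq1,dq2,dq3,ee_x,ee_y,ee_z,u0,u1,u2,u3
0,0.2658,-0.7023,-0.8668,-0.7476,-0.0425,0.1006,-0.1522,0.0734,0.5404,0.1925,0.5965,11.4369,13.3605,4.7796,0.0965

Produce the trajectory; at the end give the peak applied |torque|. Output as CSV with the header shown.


step,theta0,theta1,theta2,theta3,dq0,dq1,dq2,dq3,ee_x,ee_y,ee_z,u0,u1,u2,u3
1,0.2671,-0.6928,-0.8802,-0.7529,0.1665,0.8515,-1.2016,-0.5148,0.5385,0.1923,0.5939,7.0363,12.0601,6.2569,0.6247
2,0.2716,-0.6712,-0.9111,-0.7603,0.2844,1.3019,-1.8734,-0.2541,0.5344,0.1932,0.5878,2.2303,10.9589,6.8917,0.4548
3,0.2779,-0.6429,-0.9510,-0.7689,0.3463,1.5339,-2.1266,-0.5701,0.5288,0.1949,0.5797,0.3437,9.9052,7.2124,0.7035
4,0.2850,-0.6111,-0.9953,-0.7777,0.3708,1.6487,-2.2945,-0.3292,0.5222,0.1971,0.5706,-2.1380,9.1391,7.3185,0.5254
5,0.2925,-0.5778,-1.0411,-0.7862,0.3739,1.6777,-2.2926,-0.4916,0.5151,0.1996,0.5611,-2.7759,8.4544,7.4032,0.6582
6,0.2999,-0.5445,-1.0869,-0.7942,0.3637,1.6605,-2.2883,-0.3155,0.5076,0.2021,0.5515,-3.9355,7.9927,7.4338,0.5363
7,0.3070,-0.5118,-1.1318,-0.8014,0.3469,1.6107,-2.2127,-0.3931,0.5000,0.2045,0.5419,-4.0083,7.5797,7.4904,0.6124
8,0.3137,-0.4803,-1.1754,-0.8081,0.3272,1.5425,-2.1497,-0.2768,0.4924,0.2068,0.5324,-4.4703,7.3084,7.5267,0.5413
9,0.3200,-0.4503,-1.2174,-0.8141,0.3071,1.4636,-2.0563,-0.3077,0.4849,0.2088,0.5232,-4.3400,7.0594,7.5818,0.5840
10,0.3260,-0.4219,-1.2577,-0.8195,0.2880,1.3784,-1.9740,-0.2336,0.4775,0.2105,0.5142,-4.4730,6.8928,7.6222,0.5451
11,0.3316,-0.3952,-1.2961,-0.8243,0.2706,1.2917,-1.8792,-0.2402,0.4703,0.2119,0.5055,-4.3090,6.7353,7.6686,0.5667
12,0.3368,-0.3703,-1.3328,-0.8287,0.2553,1.2047,-1.7924,-0.1931,0.4633,0.2130,0.4972,-4.3142,6.6235,7.7014,0.5446
13,0.3418,-0.3471,-1.3677,-0.8326,0.2422,1.1203,-1.7014,-0.1883,0.4566,0.2139,0.4891,-4.1847,6.5155,7.7319,0.5528
14,0.3465,-0.3255,-1.4009,-0.8361,0.2312,1.0385,-1.6160,-0.1574,0.4501,0.2146,0.4813,-4.1619,6.4321,7.7499,0.5380
15,0.3511,-0.3055,-1.4323,-0.8392,0.2220,0.9609,-1.5303,-0.1484,0.4439,0.2151,0.4738,-4.0867,6.3506,7.7618,0.5375
16,0.3554,-0.2871,-1.4621,-0.8420,0.2144,0.8872,-1.4491,-0.1272,0.4380,0.2154,0.4667,-4.0782,6.2822,7.7628,0.5250
17,0.3597,-0.2700,-1.4903,-0.8444,0.2080,0.8182,-1.3695,-0.1172,0.4323,0.2156,0.4599,-4.0552,6.2152,7.7570,0.5189
18,0.3638,-0.2543,-1.5169,-0.8467,0.2027,0.7537,-1.2937,-0.1020,0.4269,0.2157,0.4534,-4.0737,6.1554,7.7424,0.5067
19,0.3678,-0.2399,-1.5420,-0.8486,0.1981,0.6937,-1.2205,-0.0926,0.4218,0.2156,0.4472,-4.0924,6.0968,7.7217,0.4971
20,0.3717,-0.2266,-1.5657,-0.8504,0.1941,0.6382,-1.1508,-0.0812,0.4169,0.2155,0.4413,-4.1365,6.0424,7.6944,0.4845
21,0.3755,-0.2143,-1.5881,-0.8520,0.1903,0.5869,-1.0840,-0.0730,0.4123,0.2154,0.4357,-4.1846,5.9893,7.6623,0.4729
22,0.3793,-0.2031,-1.6091,-0.8534,0.1867,0.5396,-1.0206,-0.0642,0.4079,0.2152,0.4304,-4.2473,5.9389,7.6256,0.4598
23,0.3830,-0.1927,-1.6289,-0.8546,0.1831,0.4962,-0.9602,-0.0571,0.4037,0.2150,0.4253,-4.3133,5.8899,7.5856,0.4473
24,0.3866,-0.1832,-1.6475,-0.8557,0.1793,0.4564,-0.9029,-0.0503,0.3998,0.2147,0.4205,-4.3865,5.8429,7.5428,0.4342
25,0.3902,-0.1745,-1.6650,-0.8567,0.1755,0.4199,-0.8486,-0.0446,0.3961,0.2145,0.4160,-4.4608,5.7973,7.4982,0.4216
26,0.3936,-0.1664,-1.6815,-0.8575,0.1714,0.3865,-0.7972,-0.0393,0.3926,0.2142,0.4117,-4.5371,5.7533,7.4521,0.4090
27,0.3970,-0.1590,-1.6970,-0.8583,0.1671,0.3560,-0.7486,-0.0350,0.3893,0.2140,0.4077,-4.6125,5.7108,7.4052,0.3968
28,0.4003,-0.1522,-1.7115,-0.8589,0.1626,0.3281,-0.7027,-0.0311,0.3862,0.2137,0.4039,-4.6868,5.6697,7.3581,0.3850
29,0.4035,-0.1459,-1.7251,-0.8595,0.1578,0.3026,-0.6594,-0.0278,0.3832,0.2134,0.4003,-4.7587,5.6301,7.3110,0.3737
30,0.4066,-0.1400,-1.7379,-0.8601,0.1529,0.2793,-0.6186,-0.0250,0.3804,0.2132,0.3969,-4.8280,5.5920,7.2644,0.3628
31,0.4096,-0.1347,-1.7498,-0.8606,0.1478,0.2580,-0.5801,-0.0226,0.3778,0.2130,0.3938,-4.8941,5.5553,7.2186,0.3524
32,0.4125,-0.1297,-1.7611,-0.8610,0.1425,0.2386,-0.5440,-0.0205,0.3753,0.2127,0.3908,-4.9568,5.5201,7.1737,0.3424
33,0.4153,-0.1251,-1.7716,-0.8614,0.1370,0.2209,-0.5100,-0.0185,0.3730,0.2125,0.3880,-5.0159,5.4863,7.1301,0.3328
34,0.4180,-0.1209,-1.7815,-0.8618,0.1315,0.2047,-0.4781,-0.0168,0.3708,0.2123,0.3853,-5.0713,5.4540,7.0877,0.3236
35,0.4206,-0.1169,-1.7908,-0.8622,0.1259,0.1899,-0.4481,-0.0151,0.3688,0.2121,0.3828,-5.1228,5.4230,7.0468,0.3149
36,0.4231,-0.1133,-1.7994,-0.8625,0.1203,0.1763,-0.4200,-0.0137,0.3668,0.2119,0.3805,-5.1703,5.3933,7.0075,0.3065
37,0.4254,-0.1099,-1.8076,-0.8629,0.1146,0.1639,-0.3936,-0.0124,0.3650,0.2118,0.3783,-5.2135,5.3649,6.9697,0.2987
38,0.4276,-0.1067,-1.8152,-0.8632,0.1090,0.1525,-0.3689,-0.0113,0.3633,0.2116,0.3763,-5.2526,5.3377,6.9337,0.2913
39,0.4298,-0.1038,-1.8223,-0.8635,0.1035,0.1421,-0.3456,-0.0103,0.3617,0.2114,0.3744,-5.2880,5.3117,6.8992,0.2843
40,0.4318,-0.1010,-1.8290,-0.8638,0.0981,0.1326,-0.3239,-0.0095,0.3602,0.2113,0.3726,-5.3200,5.2868,6.8664,0.2778
41,0.4337,-0.0985,-1.8353,-0.8641,0.0928,0.1238,-0.3035,-0.0087,0.3587,0.2111,0.3709,-5.3488,5.2632,6.8352,0.2716
42,0.4355,-0.0961,-1.8411,-0.8644,0.0876,0.1157,-0.2843,-0.0080,0.3574,0.2110,0.3693,-5.3745,5.2407,6.8056,0.2658
43,0.4372,-0.0938,-1.8466,-0.8646,0.0825,0.1082,-0.2664,-0.0073,0.3561,0.2108,0.3679,,,,
# max |u| (N·m): 13.3605


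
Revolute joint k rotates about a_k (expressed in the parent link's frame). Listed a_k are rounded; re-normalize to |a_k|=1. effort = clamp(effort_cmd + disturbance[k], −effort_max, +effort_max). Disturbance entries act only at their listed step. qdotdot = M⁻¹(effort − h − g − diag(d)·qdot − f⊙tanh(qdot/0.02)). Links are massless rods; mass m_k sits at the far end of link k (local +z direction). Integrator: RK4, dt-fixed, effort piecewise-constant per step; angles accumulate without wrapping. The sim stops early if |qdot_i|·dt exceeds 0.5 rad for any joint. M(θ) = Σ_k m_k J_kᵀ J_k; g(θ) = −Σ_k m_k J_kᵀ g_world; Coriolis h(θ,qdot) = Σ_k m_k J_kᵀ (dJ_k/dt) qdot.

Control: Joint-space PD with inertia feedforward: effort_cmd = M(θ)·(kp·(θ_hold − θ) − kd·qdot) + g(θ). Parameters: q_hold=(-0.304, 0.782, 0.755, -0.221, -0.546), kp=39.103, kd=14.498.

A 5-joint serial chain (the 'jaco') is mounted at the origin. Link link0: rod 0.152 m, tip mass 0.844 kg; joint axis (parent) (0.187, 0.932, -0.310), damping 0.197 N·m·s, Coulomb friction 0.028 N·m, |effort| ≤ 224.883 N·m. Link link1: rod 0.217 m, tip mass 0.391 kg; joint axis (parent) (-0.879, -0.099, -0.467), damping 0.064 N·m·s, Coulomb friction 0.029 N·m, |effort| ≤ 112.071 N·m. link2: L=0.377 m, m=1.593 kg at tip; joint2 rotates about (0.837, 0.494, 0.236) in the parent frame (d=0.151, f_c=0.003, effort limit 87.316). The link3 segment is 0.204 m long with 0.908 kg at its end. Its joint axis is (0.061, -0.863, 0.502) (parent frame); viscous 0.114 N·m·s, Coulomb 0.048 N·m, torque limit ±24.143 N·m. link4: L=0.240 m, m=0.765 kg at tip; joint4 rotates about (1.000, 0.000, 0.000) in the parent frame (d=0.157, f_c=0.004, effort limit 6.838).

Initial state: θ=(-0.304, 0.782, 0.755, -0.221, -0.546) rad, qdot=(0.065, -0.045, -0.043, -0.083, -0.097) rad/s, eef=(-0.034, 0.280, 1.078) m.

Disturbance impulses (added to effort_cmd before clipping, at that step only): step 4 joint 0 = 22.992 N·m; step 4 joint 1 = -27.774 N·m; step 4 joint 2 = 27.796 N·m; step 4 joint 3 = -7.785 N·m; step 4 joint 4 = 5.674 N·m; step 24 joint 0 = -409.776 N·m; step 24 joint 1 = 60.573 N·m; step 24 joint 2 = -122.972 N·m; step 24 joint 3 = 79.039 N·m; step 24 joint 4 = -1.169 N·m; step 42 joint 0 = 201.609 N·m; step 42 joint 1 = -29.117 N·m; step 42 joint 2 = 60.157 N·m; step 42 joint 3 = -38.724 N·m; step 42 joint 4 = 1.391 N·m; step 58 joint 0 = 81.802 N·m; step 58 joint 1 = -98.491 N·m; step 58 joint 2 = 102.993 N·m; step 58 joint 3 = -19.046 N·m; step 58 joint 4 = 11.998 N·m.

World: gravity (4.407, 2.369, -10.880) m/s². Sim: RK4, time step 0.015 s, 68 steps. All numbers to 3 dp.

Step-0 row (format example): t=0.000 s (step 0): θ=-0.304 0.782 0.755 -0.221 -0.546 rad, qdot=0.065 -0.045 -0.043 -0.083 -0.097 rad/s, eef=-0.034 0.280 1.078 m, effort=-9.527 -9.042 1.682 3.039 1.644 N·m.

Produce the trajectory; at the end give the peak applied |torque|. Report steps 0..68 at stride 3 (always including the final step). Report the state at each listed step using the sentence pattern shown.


t=0.045 s (step 3): θ=-0.302 0.781 0.754 -0.223 -0.549 rad, qdot=0.031 -0.000 0.004 -0.010 -0.038 rad/s, eef=-0.031 0.280 1.078 m, effort=-8.348 -9.179 1.989 2.760 1.614 N·m.
t=0.090 s (step 6): θ=-0.301 0.770 0.747 -0.242 -0.524 rad, qdot=0.009 -0.406 -0.250 -0.672 0.895 rad/s, eef=-0.026 0.271 1.082 m, effort=-11.924 -4.054 -3.065 4.055 0.668 N·m.
t=0.135 s (step 9): θ=-0.301 0.759 0.742 -0.260 -0.500 rad, qdot=-0.000 -0.114 -0.018 -0.190 0.258 rad/s, eef=-0.020 0.261 1.085 m, effort=-9.704 -6.236 -0.842 3.373 1.081 N·m.
t=0.180 s (step 12): θ=-0.301 0.757 0.743 -0.264 -0.494 rad, qdot=-0.003 0.001 0.041 0.005 0.019 rad/s, eef=-0.019 0.257 1.086 m, effort=-8.441 -7.495 0.461 2.995 1.291 N·m.
t=0.225 s (step 15): θ=-0.301 0.757 0.744 -0.263 -0.495 rad, qdot=-0.006 0.014 0.007 0.029 -0.044 rad/s, eef=-0.019 0.257 1.086 m, effort=-7.723 -8.212 1.224 2.820 1.401 N·m.
t=0.270 s (step 18): θ=-0.302 0.758 0.743 -0.261 -0.498 rad, qdot=-0.008 0.017 -0.013 0.033 -0.062 rad/s, eef=-0.020 0.258 1.085 m, effort=-7.316 -8.632 1.671 2.720 1.461 N·m.
t=0.315 s (step 21): θ=-0.302 0.759 0.743 -0.260 -0.501 rad, qdot=-0.008 0.018 -0.022 0.033 -0.066 rad/s, eef=-0.021 0.260 1.085 m, effort=-7.086 -8.882 1.936 2.661 1.496 N·m.
t=0.360 s (step 24): θ=-0.302 0.760 0.742 -0.258 -0.504 rad, qdot=-0.008 0.018 -0.024 0.032 -0.064 rad/s, eef=-0.022 0.262 1.084 m, effort=-224.883 51.539 -87.316 24.143 0.348 N·m.
t=0.405 s (step 27): θ=-0.351 0.701 0.628 -0.435 -0.409 rad, qdot=-0.842 -1.168 -2.260 -3.154 1.519 rad/s, eef=-0.039 0.270 1.079 m, effort=26.900 -18.310 16.002 -0.736 1.800 N·m.
t=0.450 s (step 30): θ=-0.375 0.671 0.566 -0.519 -0.375 rad, qdot=-0.306 -0.259 -0.636 -0.864 0.225 rad/s, eef=-0.051 0.277 1.072 m, effort=12.696 -14.424 10.182 0.714 1.714 N·m.
t=0.495 s (step 33): θ=-0.383 0.668 0.556 -0.533 -0.375 rad, qdot=-0.041 0.076 0.026 0.084 -0.158 rad/s, eef=-0.056 0.282 1.070 m, effort=4.366 -12.304 6.942 1.600 1.646 N·m.
t=0.540 s (step 36): θ=-0.381 0.673 0.560 -0.522 -0.384 rad, qdot=0.101 0.107 0.161 0.373 -0.218 rad/s, eef=-0.057 0.284 1.069 m, effort=-0.447 -11.127 5.139 2.172 1.603 N·m.
t=0.585 s (step 39): θ=-0.375 0.677 0.569 -0.503 -0.394 rad, qdot=0.166 0.098 0.191 0.470 -0.219 rad/s, eef=-0.055 0.286 1.071 m, effort=-3.210 -10.470 4.124 2.499 1.577 N·m.
t=0.630 s (step 42): θ=-0.367 0.681 0.577 -0.481 -0.403 rad, qdot=0.186 0.085 0.192 0.485 -0.206 rad/s, eef=-0.051 0.286 1.072 m, effort=196.818 -39.214 63.701 -24.143 2.951 N·m.
t=0.675 s (step 45): θ=-0.312 0.687 0.592 -0.398 -0.398 rad, qdot=1.107 -0.033 0.083 1.570 0.144 rad/s, eef=-0.020 0.280 1.085 m, effort=-36.780 -5.590 -5.667 6.891 1.319 N·m.
t=0.720 s (step 48): θ=-0.276 0.686 0.594 -0.346 -0.396 rad, qdot=0.532 -0.012 0.076 0.824 -0.048 rad/s, eef=0.000 0.276 1.093 m, effort=-24.026 -7.488 -1.860 5.095 1.391 N·m.
t=0.765 s (step 51): θ=-0.260 0.686 0.599 -0.318 -0.401 rad, qdot=0.210 0.045 0.136 0.442 -0.149 rad/s, eef=0.009 0.275 1.096 m, effort=-16.711 -8.505 0.238 4.028 1.427 N·m.
t=0.810 s (step 54): θ=-0.255 0.689 0.606 -0.303 -0.408 rad, qdot=0.040 0.079 0.172 0.245 -0.188 rad/s, eef=0.011 0.274 1.096 m, effort=-12.514 -9.052 1.404 3.401 1.448 N·m.
t=0.855 s (step 57): θ=-0.255 0.693 0.614 -0.295 -0.417 rad, qdot=-0.043 0.090 0.179 0.146 -0.195 rad/s, eef=0.010 0.274 1.096 m, effort=-10.125 -9.344 2.049 3.036 1.462 N·m.
t=0.900 s (step 60): θ=-0.245 0.609 0.549 -0.328 -0.451 rad, qdot=0.419 -3.086 -2.488 -1.286 -1.026 rad/s, eef=0.019 0.263 1.099 m, effort=-23.814 9.126 -13.661 6.266 0.389 N·m.
t=0.945 s (step 63): θ=-0.234 0.524 0.483 -0.361 -0.483 rad, qdot=0.091 -0.965 -0.627 -0.309 -0.508 rad/s, eef=0.029 0.248 1.102 m, effort=-16.497 1.469 -6.915 4.660 0.822 N·m.
t=0.990 s (step 66): θ=-0.233 0.504 0.475 -0.365 -0.500 rad, qdot=-0.061 -0.042 0.134 0.070 -0.258 rad/s, eef=0.029 0.243 1.102 m, effort=-12.395 -3.187 -2.885 3.831 1.134 N·m.
t=1.020 s (step 68): θ=-0.236 0.507 0.482 -0.361 -0.506 rad, qdot=-0.099 0.194 0.268 0.127 -0.138 rad/s, eef=0.027 0.243 1.102 m.
max |effort| (N·m): 224.883


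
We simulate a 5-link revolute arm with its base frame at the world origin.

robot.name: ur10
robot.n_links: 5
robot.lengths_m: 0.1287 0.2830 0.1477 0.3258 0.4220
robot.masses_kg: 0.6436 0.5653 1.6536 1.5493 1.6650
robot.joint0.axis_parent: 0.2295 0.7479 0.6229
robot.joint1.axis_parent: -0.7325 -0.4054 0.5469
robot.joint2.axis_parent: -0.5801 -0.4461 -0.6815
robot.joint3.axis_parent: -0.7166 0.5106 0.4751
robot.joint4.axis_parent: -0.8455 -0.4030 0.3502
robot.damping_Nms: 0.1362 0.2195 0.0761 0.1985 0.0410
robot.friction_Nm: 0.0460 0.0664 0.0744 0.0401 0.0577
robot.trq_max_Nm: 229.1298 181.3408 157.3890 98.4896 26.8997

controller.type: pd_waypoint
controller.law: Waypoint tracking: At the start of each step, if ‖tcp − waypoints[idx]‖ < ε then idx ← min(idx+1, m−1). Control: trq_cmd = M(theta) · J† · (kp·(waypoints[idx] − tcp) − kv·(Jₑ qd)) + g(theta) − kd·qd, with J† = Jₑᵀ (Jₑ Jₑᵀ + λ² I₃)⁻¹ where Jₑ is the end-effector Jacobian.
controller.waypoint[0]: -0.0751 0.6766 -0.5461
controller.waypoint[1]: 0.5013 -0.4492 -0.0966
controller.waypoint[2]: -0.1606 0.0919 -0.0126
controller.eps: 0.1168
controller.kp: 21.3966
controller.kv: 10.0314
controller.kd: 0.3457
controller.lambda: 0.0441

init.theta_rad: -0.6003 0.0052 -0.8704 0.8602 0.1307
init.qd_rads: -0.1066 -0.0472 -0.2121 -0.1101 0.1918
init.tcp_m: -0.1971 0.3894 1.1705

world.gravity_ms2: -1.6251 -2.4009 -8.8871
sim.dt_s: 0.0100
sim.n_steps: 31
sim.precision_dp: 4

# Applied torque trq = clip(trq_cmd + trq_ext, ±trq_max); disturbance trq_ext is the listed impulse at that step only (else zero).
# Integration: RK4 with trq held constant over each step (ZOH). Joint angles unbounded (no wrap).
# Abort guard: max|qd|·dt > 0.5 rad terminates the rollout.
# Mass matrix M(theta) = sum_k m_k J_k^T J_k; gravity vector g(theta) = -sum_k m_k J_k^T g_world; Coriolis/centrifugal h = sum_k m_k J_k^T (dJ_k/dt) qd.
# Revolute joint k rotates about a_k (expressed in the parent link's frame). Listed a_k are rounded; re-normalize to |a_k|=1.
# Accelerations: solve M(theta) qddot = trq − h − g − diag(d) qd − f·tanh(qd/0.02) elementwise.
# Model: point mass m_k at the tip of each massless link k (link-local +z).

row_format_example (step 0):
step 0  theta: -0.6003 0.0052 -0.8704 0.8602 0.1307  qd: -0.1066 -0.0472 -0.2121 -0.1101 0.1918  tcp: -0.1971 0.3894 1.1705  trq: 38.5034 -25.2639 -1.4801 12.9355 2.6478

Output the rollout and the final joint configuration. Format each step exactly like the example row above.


step 1  theta: -0.6003 -0.0021 -0.8727 0.8733 0.1324  qd: 0.1134 -1.3980 -0.1982 2.6970 0.1483  tcp: -0.1982 0.3887 1.1694  trq: 37.6934 -24.5495 -1.8168 10.0374 2.1200
step 2  theta: -0.5976 -0.0218 -0.8720 0.9111 0.1344  qd: 0.4472 -2.5363 0.3427 4.8391 0.2632  tcp: -0.1989 0.3890 1.1656  trq: 36.7124 -23.0515 -1.8783 7.8223 1.4856
step 3  theta: -0.5911 -0.0520 -0.8638 0.9673 0.1386  qd: 0.8421 -3.4837 1.3104 6.3600 0.6010  tcp: -0.1996 0.3900 1.1594  trq: 34.2436 -19.5278 -1.3815 6.4180 0.8061
step 4  theta: -0.5809 -0.0906 -0.8455 1.0361 0.1472  qd: 1.1930 -4.2289 2.2985 7.3957 1.1485  tcp: -0.2000 0.3913 1.1506  trq: 29.7904 -13.5856 -0.1148 5.8095 0.1258
step 5  theta: -0.5676 -0.1356 -0.8186 1.1135 0.1619  qd: 1.4492 -4.7415 2.9827 8.0835 1.7646  tcp: -0.2002 0.3927 1.1394  trq: 24.0705 -6.2219 1.7605 5.7194 -0.5173
step 6  theta: -0.5523 -0.1845 -0.7867 1.1963 0.1824  qd: 1.6248 -5.0240 3.3319 8.5131 2.3000  tcp: -0.2001 0.3938 1.1256  trq: 18.2461 1.0601 3.8163 5.7688 -1.1050
step 7  theta: -0.5354 -0.2352 -0.7524 1.2825 0.2076  qd: 1.7501 -5.1206 3.4737 8.7474 2.6893  tcp: -0.1998 0.3944 1.1097  trq: 13.0877 7.2678 5.6743 5.6891 -1.6391
step 8  theta: -0.5174 -0.2863 -0.7172 1.3703 0.2359  qd: 1.8448 -5.0877 3.5252 8.8425 2.9331  tcp: -0.1991 0.3945 1.0918  trq: 8.8447 12.0771 7.1407 5.3718 -2.1251
step 9  theta: -0.4986 -0.3366 -0.6817 1.4586 0.2660  qd: 1.9187 -4.9718 3.5517 8.8469 3.0559  tcp: -0.1982 0.3942 1.0724  trq: 5.4772 15.5472 8.1642 4.8134 -2.5614
step 10  theta: -0.4792 -0.3855 -0.6460 1.5468 0.2968  qd: 1.9766 -4.8059 3.5827 8.7971 3.0845  tcp: -0.1969 0.3936 1.0518  trq: 2.8514 17.8758 8.7652 4.0580 -2.9410
step 11  theta: -0.4592 -0.4326 -0.6099 1.6342 0.3275  qd: 2.0216 -4.6114 3.6300 8.7178 3.0417  tcp: -0.1954 0.3927 1.0302  trq: 0.8281 19.2818 8.9919 3.1638 -3.2541
step 12  theta: -0.4388 -0.4776 -0.5733 1.7209 0.3575  qd: 2.0560 -4.4019 3.6976 8.6245 2.9451  tcp: -0.1935 0.3919 1.0079  trq: -0.7104 19.9629 8.9001 2.1881 -3.4911
step 13  theta: -0.4182 -0.5206 -0.5359 1.8066 0.3863  qd: 2.0814 -4.1858 3.7861 8.5264 2.8079  tcp: -0.1914 0.3910 0.9851  trq: -1.8574 20.0850 8.5440 1.1813 -3.6439
step 14  theta: -0.3973 -0.5613 -0.4975 1.8913 0.4136  qd: 2.0994 -3.9683 3.8948 8.4283 2.6396  tcp: -0.1890 0.3903 0.9620  trq: -2.6861 19.7832 7.9726 0.1860 -3.7069
step 15  theta: -0.3762 -0.5999 -0.4579 1.9751 0.4390  qd: 2.1111 -3.7525 4.0224 8.3325 2.4470  tcp: -0.1864 0.3898 0.9386  trq: -3.2540 19.1660 7.2290 -0.7631 -3.6767
step 16  theta: -0.3551 -0.6364 -0.4170 2.0579 0.4625  qd: 2.1175 -3.5402 4.1676 8.2391 2.2349  tcp: -0.1835 0.3897 0.9152  trq: -3.6061 18.3198 6.3500 -1.6381 -3.5526
step 17  theta: -0.3339 -0.6707 -0.3745 2.1398 0.4837  qd: 2.1191 -3.3326 4.3286 8.1473 2.0069  tcp: -0.1803 0.3899 0.8917  trq: -3.7780 17.3131 5.3669 -2.4171 -3.3360
step 18  theta: -0.3128 -0.7030 -0.3304 2.2208 0.5025  qd: 2.1165 -3.1302 4.5034 8.0552 1.7652  tcp: -0.1770 0.3905 0.8683  trq: -3.7977 16.1999 4.3063 -3.0830 -3.0303
step 19  theta: -0.2916 -0.7333 -0.2844 2.3008 0.5189  qd: 2.1097 -2.9335 4.6898 7.9606 1.5112  tcp: -0.1735 0.3916 0.8450  trq: -3.6864 15.0226 3.1905 -3.6230 -2.6409
step 20  theta: -0.2706 -0.7617 -0.2366 2.3799 0.5327  qd: 2.0990 -2.7427 4.8845 7.8602 1.2456  tcp: -0.1697 0.3931 0.8218  trq: -3.4600 13.8139 2.0385 -4.0279 -2.1747
step 21  theta: -0.2497 -0.7882 -0.1868 2.4580 0.5438  qd: 2.0840 -2.5577 5.0837 7.7503 0.9684  tcp: -0.1659 0.3952 0.7987  trq: -3.1294 12.5984 0.8673 -4.2924 -1.6401
step 22  theta: -0.2289 -0.8129 -0.1349 2.5349 0.5521  qd: 2.0646 -2.3784 5.2817 7.6262 0.6790  tcp: -0.1618 0.3978 0.7758  trq: -2.7016 11.3941 -0.3078 -4.4144 -1.0466
step 23  theta: -0.2084 -0.8358 -0.0812 2.6104 0.5574  qd: 2.0405 -2.2043 5.4715 7.4822 0.3761  tcp: -0.1576 0.4009 0.7530  trq: -2.1807 10.2135 -1.4719 -4.3957 -0.4047
step 24  theta: -0.1881 -0.8570 -0.0256 2.6844 0.5596  qd: 2.0116 -2.0343 5.6435 7.3107 0.0581  tcp: -0.1534 0.4045 0.7303  trq: -1.5707 9.0646 -2.6095 -4.2420 0.2743
step 25  theta: -0.1682 -0.8765 0.0317 2.7566 0.5586  qd: 1.9764 -1.8675 5.7979 7.1044 -0.2531  tcp: -0.1490 0.4086 0.7077  trq: -0.8926 7.9725 -3.6894 -3.9646 0.9605
step 26  theta: -0.1486 -0.8944 0.0903 2.8264 0.5545  qd: 1.9367 -1.6999 5.9084 6.8517 -0.5817  tcp: -0.1446 0.4131 0.6852  trq: -0.1495 6.9213 -4.7077 -3.5720 1.6590
step 27  theta: -0.1295 -0.9106 0.1497 2.8934 0.5470  qd: 1.8933 -1.5275 5.9538 6.5370 -0.9323  tcp: -0.1403 0.4180 0.6627  trq: 0.6272 5.9119 -5.6451 -3.0800 2.3611
step 28  theta: -0.1108 -0.9249 0.2091 2.9570 0.5359  qd: 1.8470 -1.3457 5.9132 6.1432 -1.3006  tcp: -0.1360 0.4232 0.6403  trq: 1.3729 4.9549 -6.4782 -2.5050 3.0539
step 29  theta: -0.0925 -0.9375 0.2677 3.0161 0.5211  qd: 1.7989 -1.1490 5.7661 5.6546 -1.6777  tcp: -0.1317 0.4286 0.6178  trq: 1.9904 4.0692 -7.1867 -1.8614 3.7246
step 30  theta: -0.0748 -0.9479 0.3242 3.0698 0.5025  qd: 1.7501 -0.9327 5.4973 5.0621 -2.0482  tcp: -0.1277 0.4341 0.5954  trq: 2.3628 3.2815 -7.7610 -1.1604 4.3608
step 31  theta: -0.0575 -0.9561 0.3774 3.1172 0.4804  qd: 1.7012 -0.6946 5.1048 4.3707 -2.3910  tcp: -0.1238 0.4397 0.5729
final theta (rad): -0.0575 -0.9561 0.3774 3.1172 0.4804


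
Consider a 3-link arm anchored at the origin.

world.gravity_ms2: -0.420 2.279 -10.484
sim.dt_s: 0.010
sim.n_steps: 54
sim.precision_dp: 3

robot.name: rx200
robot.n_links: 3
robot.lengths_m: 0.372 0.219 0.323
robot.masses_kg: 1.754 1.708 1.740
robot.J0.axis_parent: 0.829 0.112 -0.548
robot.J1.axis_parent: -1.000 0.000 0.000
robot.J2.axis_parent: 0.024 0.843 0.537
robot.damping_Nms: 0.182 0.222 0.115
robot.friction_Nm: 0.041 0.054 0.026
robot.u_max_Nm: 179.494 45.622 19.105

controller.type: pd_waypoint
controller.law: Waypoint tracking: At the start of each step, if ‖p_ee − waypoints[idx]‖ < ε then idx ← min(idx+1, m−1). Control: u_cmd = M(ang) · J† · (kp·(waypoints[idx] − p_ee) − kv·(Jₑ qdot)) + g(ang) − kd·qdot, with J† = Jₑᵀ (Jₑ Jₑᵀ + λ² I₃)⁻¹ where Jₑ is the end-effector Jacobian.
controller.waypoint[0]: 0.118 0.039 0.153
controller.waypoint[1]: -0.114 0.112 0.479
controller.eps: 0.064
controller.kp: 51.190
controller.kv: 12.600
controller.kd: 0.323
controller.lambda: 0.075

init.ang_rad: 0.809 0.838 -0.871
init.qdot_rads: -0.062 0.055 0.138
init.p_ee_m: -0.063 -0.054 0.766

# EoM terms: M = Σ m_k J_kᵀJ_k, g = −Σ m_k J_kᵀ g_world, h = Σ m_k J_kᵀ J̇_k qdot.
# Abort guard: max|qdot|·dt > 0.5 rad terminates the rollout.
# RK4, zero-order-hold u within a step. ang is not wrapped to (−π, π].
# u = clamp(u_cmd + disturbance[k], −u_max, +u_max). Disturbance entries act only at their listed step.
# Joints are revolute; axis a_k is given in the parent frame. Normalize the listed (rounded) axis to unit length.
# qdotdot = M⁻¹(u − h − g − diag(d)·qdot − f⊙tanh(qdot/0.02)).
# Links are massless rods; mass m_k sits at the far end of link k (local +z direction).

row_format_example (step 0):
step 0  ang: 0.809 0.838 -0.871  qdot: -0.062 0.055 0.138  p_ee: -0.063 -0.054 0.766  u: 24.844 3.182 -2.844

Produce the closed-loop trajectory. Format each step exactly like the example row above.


step 1  ang: 0.812 0.844 -0.873  qdot: 0.731 1.063 -0.503  p_ee: -0.062 -0.053 0.765  u: 21.622 1.844 -1.909
step 2  ang: 0.823 0.859 -0.881  qdot: 1.405 1.913 -1.036  p_ee: -0.061 -0.052 0.761  u: 18.350 0.830 -1.134
step 3  ang: 0.840 0.881 -0.893  qdot: 1.966 2.617 -1.464  p_ee: -0.059 -0.051 0.755  u: 15.100 0.046 -0.479
step 4  ang: 0.862 0.910 -0.909  qdot: 2.423 3.191 -1.793  p_ee: -0.056 -0.049 0.747  u: 11.947 -0.587 0.086
step 5  ang: 0.888 0.944 -0.929  qdot: 2.789 3.653 -2.030  p_ee: -0.054 -0.048 0.737  u: 8.958 -1.130 0.582
step 6  ang: 0.917 0.983 -0.950  qdot: 3.075 4.021 -2.183  p_ee: -0.050 -0.046 0.726  u: 6.185 -1.625 1.026
step 7  ang: 0.949 1.025 -0.972  qdot: 3.292 4.312 -2.261  p_ee: -0.047 -0.045 0.714  u: 3.661 -2.101 1.428
step 8  ang: 0.983 1.069 -0.995  qdot: 3.453 4.540 -2.274  p_ee: -0.043 -0.043 0.701  u: 1.408 -2.575 1.795
step 9  ang: 1.018 1.115 -1.017  qdot: 3.567 4.717 -2.230  p_ee: -0.040 -0.042 0.687  u: -0.571 -3.053 2.131
step 10  ang: 1.054 1.163 -1.039  qdot: 3.643 4.854 -2.138  p_ee: -0.036 -0.041 0.673  u: -2.280 -3.540 2.439
step 11  ang: 1.091 1.212 -1.060  qdot: 3.688 4.958 -2.008  p_ee: -0.032 -0.039 0.658  u: -3.732 -4.032 2.719
step 12  ang: 1.128 1.262 -1.079  qdot: 3.709 5.035 -1.847  p_ee: -0.028 -0.038 0.642  u: -4.944 -4.526 2.972
step 13  ang: 1.165 1.312 -1.097  qdot: 3.711 5.090 -1.663  p_ee: -0.024 -0.037 0.627  u: -5.939 -5.018 3.198
step 14  ang: 1.202 1.364 -1.112  qdot: 3.698 5.124 -1.461  p_ee: -0.021 -0.036 0.611  u: -6.739 -5.502 3.397
step 15  ang: 1.239 1.415 -1.126  qdot: 3.673 5.142 -1.249  p_ee: -0.018 -0.035 0.595  u: -7.369 -5.976 3.568
step 16  ang: 1.275 1.466 -1.137  qdot: 3.641 5.144 -1.031  p_ee: -0.014 -0.033 0.580  u: -7.853 -6.434 3.712
step 17  ang: 1.311 1.518 -1.146  qdot: 3.602 5.131 -0.812  p_ee: -0.011 -0.032 0.565  u: -8.214 -6.875 3.829
step 18  ang: 1.347 1.569 -1.153  qdot: 3.558 5.105 -0.595  p_ee: -0.009 -0.031 0.549  u: -8.474 -7.294 3.920
step 19  ang: 1.382 1.620 -1.158  qdot: 3.512 5.066 -0.383  p_ee: -0.006 -0.030 0.535  u: -8.652 -7.690 3.984
step 20  ang: 1.417 1.670 -1.161  qdot: 3.464 5.016 -0.179  p_ee: -0.004 -0.028 0.520  u: -8.767 -8.062 4.023
step 21  ang: 1.452 1.720 -1.162  qdot: 3.415 4.954 0.016  p_ee: -0.001 -0.027 0.506  u: -8.834 -8.408 4.039
step 22  ang: 1.486 1.769 -1.161  qdot: 3.366 4.881 0.195  p_ee: 0.001 -0.025 0.492  u: -8.867 -8.729 4.037
step 23  ang: 1.519 1.817 -1.158  qdot: 3.317 4.798 0.363  p_ee: 0.003 -0.024 0.479  u: -8.875 -9.023 4.013
step 24  ang: 1.552 1.865 -1.154  qdot: 3.268 4.707 0.520  p_ee: 0.005 -0.022 0.466  u: -8.868 -9.290 3.966
step 25  ang: 1.584 1.912 -1.148  qdot: 3.221 4.609 0.666  p_ee: 0.006 -0.021 0.454  u: -8.851 -9.530 3.898
step 26  ang: 1.616 1.957 -1.140  qdot: 3.174 4.504 0.799  p_ee: 0.008 -0.019 0.442  u: -8.830 -9.743 3.811
step 27  ang: 1.648 2.002 -1.132  qdot: 3.127 4.393 0.921  p_ee: 0.010 -0.018 0.430  u: -8.808 -9.931 3.706
step 28  ang: 1.679 2.045 -1.122  qdot: 3.081 4.277 1.032  p_ee: 0.011 -0.016 0.419  u: -8.786 -10.093 3.584
step 29  ang: 1.709 2.087 -1.111  qdot: 3.035 4.157 1.131  p_ee: 0.013 -0.014 0.408  u: -8.765 -10.230 3.447
step 30  ang: 1.740 2.128 -1.100  qdot: 2.990 4.033 1.219  p_ee: 0.014 -0.013 0.398  u: -8.745 -10.344 3.298
step 31  ang: 1.769 2.168 -1.087  qdot: 2.944 3.907 1.296  p_ee: 0.016 -0.011 0.388  u: -8.726 -10.434 3.136
step 32  ang: 1.798 2.206 -1.074  qdot: 2.898 3.778 1.364  p_ee: 0.017 -0.010 0.378  u: -8.706 -10.503 2.965
step 33  ang: 1.827 2.243 -1.060  qdot: 2.851 3.649 1.422  p_ee: 0.019 -0.008 0.369  u: -8.685 -10.550 2.785
step 34  ang: 1.855 2.279 -1.045  qdot: 2.803 3.519 1.472  p_ee: 0.020 -0.006 0.360  u: -8.662 -10.579 2.599
step 35  ang: 1.883 2.314 -1.030  qdot: 2.754 3.389 1.513  p_ee: 0.022 -0.005 0.352  u: -8.635 -10.589 2.407
step 36  ang: 1.911 2.347 -1.015  qdot: 2.704 3.260 1.547  p_ee: 0.023 -0.003 0.343  u: -8.604 -10.583 2.211
step 37  ang: 1.937 2.379 -0.999  qdot: 2.653 3.132 1.574  p_ee: 0.025 -0.002 0.336  u: -8.568 -10.562 2.013
step 38  ang: 1.964 2.410 -0.984  qdot: 2.600 3.006 1.594  p_ee: 0.026 -0.000 0.328  u: -8.527 -10.527 1.814
step 39  ang: 1.989 2.439 -0.968  qdot: 2.546 2.883 1.608  p_ee: 0.028 0.001 0.321  u: -8.480 -10.479 1.614
step 40  ang: 2.015 2.467 -0.952  qdot: 2.491 2.761 1.617  p_ee: 0.030 0.002 0.314  u: -8.426 -10.420 1.416
step 41  ang: 2.039 2.494 -0.935  qdot: 2.434 2.643 1.622  p_ee: 0.032 0.004 0.307  u: -8.367 -10.352 1.219
step 42  ang: 2.063 2.520 -0.919  qdot: 2.376 2.527 1.621  p_ee: 0.033 0.005 0.301  u: -8.302 -10.274 1.026
step 43  ang: 2.087 2.545 -0.903  qdot: 2.317 2.414 1.617  p_ee: 0.035 0.006 0.295  u: -8.232 -10.190 0.835
step 44  ang: 2.110 2.568 -0.887  qdot: 2.257 2.305 1.609  p_ee: 0.037 0.007 0.289  u: -8.157 -10.099 0.649
step 45  ang: 2.132 2.591 -0.871  qdot: 2.196 2.199 1.597  p_ee: 0.039 0.009 0.284  u: -8.077 -10.003 0.467
step 46  ang: 2.154 2.612 -0.855  qdot: 2.134 2.097 1.583  p_ee: 0.041 0.010 0.278  u: -7.993 -9.903 0.291
step 47  ang: 2.175 2.633 -0.839  qdot: 2.072 1.998 1.565  p_ee: 0.042 0.011 0.273  u: -7.905 -9.800 0.120
step 48  ang: 2.195 2.652 -0.824  qdot: 2.009 1.903 1.546  p_ee: 0.044 0.012 0.268  u: -7.815 -9.693 -0.046
step 49  ang: 2.215 2.671 -0.808  qdot: 1.945 1.811 1.524  p_ee: 0.046 0.013 0.263  u: -7.722 -9.585 -0.206
step 50  ang: 2.234 2.689 -0.793  qdot: 1.882 1.722 1.499  p_ee: 0.048 0.014 0.259  u: -7.627 -9.476 -0.359
step 51  ang: 2.252 2.705 -0.778  qdot: 1.818 1.637 1.474  p_ee: 0.050 0.015 0.254  u: -7.530 -9.366 -0.507
step 52  ang: 2.270 2.721 -0.764  qdot: 1.755 1.556 1.446  p_ee: 0.052 0.016 0.250  u: -7.433 -9.257 -0.648
step 53  ang: 2.287 2.736 -0.749  qdot: 1.692 1.477 1.418  p_ee: 0.054 0.017 0.246  u: -7.335 -9.147 -0.783
step 54  ang: 2.304 2.751 -0.735  qdot: 1.629 1.402 1.388  p_ee: 0.055 0.018 0.242
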